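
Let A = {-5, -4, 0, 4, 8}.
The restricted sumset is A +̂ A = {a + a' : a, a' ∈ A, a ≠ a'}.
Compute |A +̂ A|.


Restricted sumset: A +̂ A = {a + a' : a ∈ A, a' ∈ A, a ≠ a'}.
Equivalently, take A + A and drop any sum 2a that is achievable ONLY as a + a for a ∈ A (i.e. sums representable only with equal summands).
Enumerate pairs (a, a') with a < a' (symmetric, so each unordered pair gives one sum; this covers all a ≠ a'):
  -5 + -4 = -9
  -5 + 0 = -5
  -5 + 4 = -1
  -5 + 8 = 3
  -4 + 0 = -4
  -4 + 4 = 0
  -4 + 8 = 4
  0 + 4 = 4
  0 + 8 = 8
  4 + 8 = 12
Collected distinct sums: {-9, -5, -4, -1, 0, 3, 4, 8, 12}
|A +̂ A| = 9
(Reference bound: |A +̂ A| ≥ 2|A| - 3 for |A| ≥ 2, with |A| = 5 giving ≥ 7.)

|A +̂ A| = 9


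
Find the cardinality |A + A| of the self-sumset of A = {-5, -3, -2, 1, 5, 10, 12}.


A + A = {a + a' : a, a' ∈ A}; |A| = 7.
General bounds: 2|A| - 1 ≤ |A + A| ≤ |A|(|A|+1)/2, i.e. 13 ≤ |A + A| ≤ 28.
Lower bound 2|A|-1 is attained iff A is an arithmetic progression.
Enumerate sums a + a' for a ≤ a' (symmetric, so this suffices):
a = -5: -5+-5=-10, -5+-3=-8, -5+-2=-7, -5+1=-4, -5+5=0, -5+10=5, -5+12=7
a = -3: -3+-3=-6, -3+-2=-5, -3+1=-2, -3+5=2, -3+10=7, -3+12=9
a = -2: -2+-2=-4, -2+1=-1, -2+5=3, -2+10=8, -2+12=10
a = 1: 1+1=2, 1+5=6, 1+10=11, 1+12=13
a = 5: 5+5=10, 5+10=15, 5+12=17
a = 10: 10+10=20, 10+12=22
a = 12: 12+12=24
Distinct sums: {-10, -8, -7, -6, -5, -4, -2, -1, 0, 2, 3, 5, 6, 7, 8, 9, 10, 11, 13, 15, 17, 20, 22, 24}
|A + A| = 24

|A + A| = 24


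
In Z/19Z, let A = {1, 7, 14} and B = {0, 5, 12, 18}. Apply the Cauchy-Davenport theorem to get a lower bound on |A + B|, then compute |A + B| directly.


Cauchy-Davenport: |A + B| ≥ min(p, |A| + |B| - 1) for A, B nonempty in Z/pZ.
|A| = 3, |B| = 4, p = 19.
CD lower bound = min(19, 3 + 4 - 1) = min(19, 6) = 6.
Compute A + B mod 19 directly:
a = 1: 1+0=1, 1+5=6, 1+12=13, 1+18=0
a = 7: 7+0=7, 7+5=12, 7+12=0, 7+18=6
a = 14: 14+0=14, 14+5=0, 14+12=7, 14+18=13
A + B = {0, 1, 6, 7, 12, 13, 14}, so |A + B| = 7.
Verify: 7 ≥ 6? Yes ✓.

CD lower bound = 6, actual |A + B| = 7.


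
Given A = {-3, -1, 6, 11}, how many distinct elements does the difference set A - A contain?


A - A = {a - a' : a, a' ∈ A}; |A| = 4.
Bounds: 2|A|-1 ≤ |A - A| ≤ |A|² - |A| + 1, i.e. 7 ≤ |A - A| ≤ 13.
Note: 0 ∈ A - A always (from a - a). The set is symmetric: if d ∈ A - A then -d ∈ A - A.
Enumerate nonzero differences d = a - a' with a > a' (then include -d):
Positive differences: {2, 5, 7, 9, 12, 14}
Full difference set: {0} ∪ (positive diffs) ∪ (negative diffs).
|A - A| = 1 + 2·6 = 13 (matches direct enumeration: 13).

|A - A| = 13


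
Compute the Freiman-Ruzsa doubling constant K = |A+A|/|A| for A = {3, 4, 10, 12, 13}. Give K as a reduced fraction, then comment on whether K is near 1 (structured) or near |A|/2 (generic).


|A| = 5.
Compute A + A by enumerating all 25 pairs.
A + A = {6, 7, 8, 13, 14, 15, 16, 17, 20, 22, 23, 24, 25, 26}, so |A + A| = 14.
K = |A + A| / |A| = 14/5 (already in lowest terms) ≈ 2.8000.
Reference: AP of size 5 gives K = 9/5 ≈ 1.8000; a fully generic set of size 5 gives K ≈ 3.0000.

|A| = 5, |A + A| = 14, K = 14/5.


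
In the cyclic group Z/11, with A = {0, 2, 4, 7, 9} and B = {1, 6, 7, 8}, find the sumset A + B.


Work in Z/11Z: reduce every sum a + b modulo 11.
Enumerate all 20 pairs:
a = 0: 0+1=1, 0+6=6, 0+7=7, 0+8=8
a = 2: 2+1=3, 2+6=8, 2+7=9, 2+8=10
a = 4: 4+1=5, 4+6=10, 4+7=0, 4+8=1
a = 7: 7+1=8, 7+6=2, 7+7=3, 7+8=4
a = 9: 9+1=10, 9+6=4, 9+7=5, 9+8=6
Distinct residues collected: {0, 1, 2, 3, 4, 5, 6, 7, 8, 9, 10}
|A + B| = 11 (out of 11 total residues).

A + B = {0, 1, 2, 3, 4, 5, 6, 7, 8, 9, 10}


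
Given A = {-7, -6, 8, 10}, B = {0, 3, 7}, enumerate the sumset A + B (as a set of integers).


A + B = {a + b : a ∈ A, b ∈ B}.
Enumerate all |A|·|B| = 4·3 = 12 pairs (a, b) and collect distinct sums.
a = -7: -7+0=-7, -7+3=-4, -7+7=0
a = -6: -6+0=-6, -6+3=-3, -6+7=1
a = 8: 8+0=8, 8+3=11, 8+7=15
a = 10: 10+0=10, 10+3=13, 10+7=17
Collecting distinct sums: A + B = {-7, -6, -4, -3, 0, 1, 8, 10, 11, 13, 15, 17}
|A + B| = 12

A + B = {-7, -6, -4, -3, 0, 1, 8, 10, 11, 13, 15, 17}


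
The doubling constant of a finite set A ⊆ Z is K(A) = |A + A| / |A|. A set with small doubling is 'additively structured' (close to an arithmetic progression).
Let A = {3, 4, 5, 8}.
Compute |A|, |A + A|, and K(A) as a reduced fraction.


|A| = 4.
Compute A + A by enumerating all 16 pairs.
A + A = {6, 7, 8, 9, 10, 11, 12, 13, 16}, so |A + A| = 9.
K = |A + A| / |A| = 9/4 (already in lowest terms) ≈ 2.2500.
Reference: AP of size 4 gives K = 7/4 ≈ 1.7500; a fully generic set of size 4 gives K ≈ 2.5000.

|A| = 4, |A + A| = 9, K = 9/4.


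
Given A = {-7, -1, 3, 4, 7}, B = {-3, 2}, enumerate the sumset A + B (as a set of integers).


A + B = {a + b : a ∈ A, b ∈ B}.
Enumerate all |A|·|B| = 5·2 = 10 pairs (a, b) and collect distinct sums.
a = -7: -7+-3=-10, -7+2=-5
a = -1: -1+-3=-4, -1+2=1
a = 3: 3+-3=0, 3+2=5
a = 4: 4+-3=1, 4+2=6
a = 7: 7+-3=4, 7+2=9
Collecting distinct sums: A + B = {-10, -5, -4, 0, 1, 4, 5, 6, 9}
|A + B| = 9

A + B = {-10, -5, -4, 0, 1, 4, 5, 6, 9}


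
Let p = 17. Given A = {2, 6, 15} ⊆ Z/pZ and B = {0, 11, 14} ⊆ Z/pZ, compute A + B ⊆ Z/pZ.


Work in Z/17Z: reduce every sum a + b modulo 17.
Enumerate all 9 pairs:
a = 2: 2+0=2, 2+11=13, 2+14=16
a = 6: 6+0=6, 6+11=0, 6+14=3
a = 15: 15+0=15, 15+11=9, 15+14=12
Distinct residues collected: {0, 2, 3, 6, 9, 12, 13, 15, 16}
|A + B| = 9 (out of 17 total residues).

A + B = {0, 2, 3, 6, 9, 12, 13, 15, 16}


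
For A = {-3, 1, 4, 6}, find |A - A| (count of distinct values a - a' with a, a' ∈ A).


A - A = {a - a' : a, a' ∈ A}; |A| = 4.
Bounds: 2|A|-1 ≤ |A - A| ≤ |A|² - |A| + 1, i.e. 7 ≤ |A - A| ≤ 13.
Note: 0 ∈ A - A always (from a - a). The set is symmetric: if d ∈ A - A then -d ∈ A - A.
Enumerate nonzero differences d = a - a' with a > a' (then include -d):
Positive differences: {2, 3, 4, 5, 7, 9}
Full difference set: {0} ∪ (positive diffs) ∪ (negative diffs).
|A - A| = 1 + 2·6 = 13 (matches direct enumeration: 13).

|A - A| = 13


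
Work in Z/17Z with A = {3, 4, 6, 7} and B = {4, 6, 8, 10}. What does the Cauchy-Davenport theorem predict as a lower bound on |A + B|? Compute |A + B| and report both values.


Cauchy-Davenport: |A + B| ≥ min(p, |A| + |B| - 1) for A, B nonempty in Z/pZ.
|A| = 4, |B| = 4, p = 17.
CD lower bound = min(17, 4 + 4 - 1) = min(17, 7) = 7.
Compute A + B mod 17 directly:
a = 3: 3+4=7, 3+6=9, 3+8=11, 3+10=13
a = 4: 4+4=8, 4+6=10, 4+8=12, 4+10=14
a = 6: 6+4=10, 6+6=12, 6+8=14, 6+10=16
a = 7: 7+4=11, 7+6=13, 7+8=15, 7+10=0
A + B = {0, 7, 8, 9, 10, 11, 12, 13, 14, 15, 16}, so |A + B| = 11.
Verify: 11 ≥ 7? Yes ✓.

CD lower bound = 7, actual |A + B| = 11.


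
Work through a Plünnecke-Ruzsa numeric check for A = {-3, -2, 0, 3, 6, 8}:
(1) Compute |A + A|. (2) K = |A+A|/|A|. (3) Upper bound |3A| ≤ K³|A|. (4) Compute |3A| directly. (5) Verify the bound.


|A| = 6.
Step 1: Compute A + A by enumerating all 36 pairs.
A + A = {-6, -5, -4, -3, -2, 0, 1, 3, 4, 5, 6, 8, 9, 11, 12, 14, 16}, so |A + A| = 17.
Step 2: Doubling constant K = |A + A|/|A| = 17/6 = 17/6 ≈ 2.8333.
Step 3: Plünnecke-Ruzsa gives |3A| ≤ K³·|A| = (2.8333)³ · 6 ≈ 136.4722.
Step 4: Compute 3A = A + A + A directly by enumerating all triples (a,b,c) ∈ A³; |3A| = 32.
Step 5: Check 32 ≤ 136.4722? Yes ✓.

K = 17/6, Plünnecke-Ruzsa bound K³|A| ≈ 136.4722, |3A| = 32, inequality holds.


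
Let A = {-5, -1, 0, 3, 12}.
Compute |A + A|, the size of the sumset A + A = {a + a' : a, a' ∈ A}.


A + A = {a + a' : a, a' ∈ A}; |A| = 5.
General bounds: 2|A| - 1 ≤ |A + A| ≤ |A|(|A|+1)/2, i.e. 9 ≤ |A + A| ≤ 15.
Lower bound 2|A|-1 is attained iff A is an arithmetic progression.
Enumerate sums a + a' for a ≤ a' (symmetric, so this suffices):
a = -5: -5+-5=-10, -5+-1=-6, -5+0=-5, -5+3=-2, -5+12=7
a = -1: -1+-1=-2, -1+0=-1, -1+3=2, -1+12=11
a = 0: 0+0=0, 0+3=3, 0+12=12
a = 3: 3+3=6, 3+12=15
a = 12: 12+12=24
Distinct sums: {-10, -6, -5, -2, -1, 0, 2, 3, 6, 7, 11, 12, 15, 24}
|A + A| = 14

|A + A| = 14


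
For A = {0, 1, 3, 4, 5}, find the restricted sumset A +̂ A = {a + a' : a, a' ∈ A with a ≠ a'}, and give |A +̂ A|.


Restricted sumset: A +̂ A = {a + a' : a ∈ A, a' ∈ A, a ≠ a'}.
Equivalently, take A + A and drop any sum 2a that is achievable ONLY as a + a for a ∈ A (i.e. sums representable only with equal summands).
Enumerate pairs (a, a') with a < a' (symmetric, so each unordered pair gives one sum; this covers all a ≠ a'):
  0 + 1 = 1
  0 + 3 = 3
  0 + 4 = 4
  0 + 5 = 5
  1 + 3 = 4
  1 + 4 = 5
  1 + 5 = 6
  3 + 4 = 7
  3 + 5 = 8
  4 + 5 = 9
Collected distinct sums: {1, 3, 4, 5, 6, 7, 8, 9}
|A +̂ A| = 8
(Reference bound: |A +̂ A| ≥ 2|A| - 3 for |A| ≥ 2, with |A| = 5 giving ≥ 7.)

|A +̂ A| = 8


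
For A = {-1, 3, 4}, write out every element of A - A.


A - A = {a - a' : a, a' ∈ A}.
Compute a - a' for each ordered pair (a, a'):
a = -1: -1--1=0, -1-3=-4, -1-4=-5
a = 3: 3--1=4, 3-3=0, 3-4=-1
a = 4: 4--1=5, 4-3=1, 4-4=0
Collecting distinct values (and noting 0 appears from a-a):
A - A = {-5, -4, -1, 0, 1, 4, 5}
|A - A| = 7

A - A = {-5, -4, -1, 0, 1, 4, 5}


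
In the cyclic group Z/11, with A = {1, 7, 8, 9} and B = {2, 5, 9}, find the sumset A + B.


Work in Z/11Z: reduce every sum a + b modulo 11.
Enumerate all 12 pairs:
a = 1: 1+2=3, 1+5=6, 1+9=10
a = 7: 7+2=9, 7+5=1, 7+9=5
a = 8: 8+2=10, 8+5=2, 8+9=6
a = 9: 9+2=0, 9+5=3, 9+9=7
Distinct residues collected: {0, 1, 2, 3, 5, 6, 7, 9, 10}
|A + B| = 9 (out of 11 total residues).

A + B = {0, 1, 2, 3, 5, 6, 7, 9, 10}


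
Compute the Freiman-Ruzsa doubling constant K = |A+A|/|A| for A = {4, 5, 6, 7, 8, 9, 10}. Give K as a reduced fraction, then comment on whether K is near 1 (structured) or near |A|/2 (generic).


|A| = 7.
Compute A + A by enumerating all 49 pairs.
A + A = {8, 9, 10, 11, 12, 13, 14, 15, 16, 17, 18, 19, 20}, so |A + A| = 13.
K = |A + A| / |A| = 13/7 (already in lowest terms) ≈ 1.8571.
Reference: AP of size 7 gives K = 13/7 ≈ 1.8571; a fully generic set of size 7 gives K ≈ 4.0000.

|A| = 7, |A + A| = 13, K = 13/7.


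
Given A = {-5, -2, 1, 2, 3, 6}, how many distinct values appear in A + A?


A + A = {a + a' : a, a' ∈ A}; |A| = 6.
General bounds: 2|A| - 1 ≤ |A + A| ≤ |A|(|A|+1)/2, i.e. 11 ≤ |A + A| ≤ 21.
Lower bound 2|A|-1 is attained iff A is an arithmetic progression.
Enumerate sums a + a' for a ≤ a' (symmetric, so this suffices):
a = -5: -5+-5=-10, -5+-2=-7, -5+1=-4, -5+2=-3, -5+3=-2, -5+6=1
a = -2: -2+-2=-4, -2+1=-1, -2+2=0, -2+3=1, -2+6=4
a = 1: 1+1=2, 1+2=3, 1+3=4, 1+6=7
a = 2: 2+2=4, 2+3=5, 2+6=8
a = 3: 3+3=6, 3+6=9
a = 6: 6+6=12
Distinct sums: {-10, -7, -4, -3, -2, -1, 0, 1, 2, 3, 4, 5, 6, 7, 8, 9, 12}
|A + A| = 17

|A + A| = 17


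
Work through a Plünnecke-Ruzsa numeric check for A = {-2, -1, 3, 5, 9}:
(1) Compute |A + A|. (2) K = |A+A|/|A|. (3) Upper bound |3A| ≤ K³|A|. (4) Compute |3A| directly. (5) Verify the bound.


|A| = 5.
Step 1: Compute A + A by enumerating all 25 pairs.
A + A = {-4, -3, -2, 1, 2, 3, 4, 6, 7, 8, 10, 12, 14, 18}, so |A + A| = 14.
Step 2: Doubling constant K = |A + A|/|A| = 14/5 = 14/5 ≈ 2.8000.
Step 3: Plünnecke-Ruzsa gives |3A| ≤ K³·|A| = (2.8000)³ · 5 ≈ 109.7600.
Step 4: Compute 3A = A + A + A directly by enumerating all triples (a,b,c) ∈ A³; |3A| = 26.
Step 5: Check 26 ≤ 109.7600? Yes ✓.

K = 14/5, Plünnecke-Ruzsa bound K³|A| ≈ 109.7600, |3A| = 26, inequality holds.


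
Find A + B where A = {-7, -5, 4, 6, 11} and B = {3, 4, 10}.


A + B = {a + b : a ∈ A, b ∈ B}.
Enumerate all |A|·|B| = 5·3 = 15 pairs (a, b) and collect distinct sums.
a = -7: -7+3=-4, -7+4=-3, -7+10=3
a = -5: -5+3=-2, -5+4=-1, -5+10=5
a = 4: 4+3=7, 4+4=8, 4+10=14
a = 6: 6+3=9, 6+4=10, 6+10=16
a = 11: 11+3=14, 11+4=15, 11+10=21
Collecting distinct sums: A + B = {-4, -3, -2, -1, 3, 5, 7, 8, 9, 10, 14, 15, 16, 21}
|A + B| = 14

A + B = {-4, -3, -2, -1, 3, 5, 7, 8, 9, 10, 14, 15, 16, 21}


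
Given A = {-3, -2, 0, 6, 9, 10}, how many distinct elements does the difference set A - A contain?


A - A = {a - a' : a, a' ∈ A}; |A| = 6.
Bounds: 2|A|-1 ≤ |A - A| ≤ |A|² - |A| + 1, i.e. 11 ≤ |A - A| ≤ 31.
Note: 0 ∈ A - A always (from a - a). The set is symmetric: if d ∈ A - A then -d ∈ A - A.
Enumerate nonzero differences d = a - a' with a > a' (then include -d):
Positive differences: {1, 2, 3, 4, 6, 8, 9, 10, 11, 12, 13}
Full difference set: {0} ∪ (positive diffs) ∪ (negative diffs).
|A - A| = 1 + 2·11 = 23 (matches direct enumeration: 23).

|A - A| = 23


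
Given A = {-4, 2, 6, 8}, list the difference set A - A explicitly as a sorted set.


A - A = {a - a' : a, a' ∈ A}.
Compute a - a' for each ordered pair (a, a'):
a = -4: -4--4=0, -4-2=-6, -4-6=-10, -4-8=-12
a = 2: 2--4=6, 2-2=0, 2-6=-4, 2-8=-6
a = 6: 6--4=10, 6-2=4, 6-6=0, 6-8=-2
a = 8: 8--4=12, 8-2=6, 8-6=2, 8-8=0
Collecting distinct values (and noting 0 appears from a-a):
A - A = {-12, -10, -6, -4, -2, 0, 2, 4, 6, 10, 12}
|A - A| = 11

A - A = {-12, -10, -6, -4, -2, 0, 2, 4, 6, 10, 12}


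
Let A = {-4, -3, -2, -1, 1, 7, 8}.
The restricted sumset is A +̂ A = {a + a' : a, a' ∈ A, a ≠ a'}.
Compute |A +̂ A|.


Restricted sumset: A +̂ A = {a + a' : a ∈ A, a' ∈ A, a ≠ a'}.
Equivalently, take A + A and drop any sum 2a that is achievable ONLY as a + a for a ∈ A (i.e. sums representable only with equal summands).
Enumerate pairs (a, a') with a < a' (symmetric, so each unordered pair gives one sum; this covers all a ≠ a'):
  -4 + -3 = -7
  -4 + -2 = -6
  -4 + -1 = -5
  -4 + 1 = -3
  -4 + 7 = 3
  -4 + 8 = 4
  -3 + -2 = -5
  -3 + -1 = -4
  -3 + 1 = -2
  -3 + 7 = 4
  -3 + 8 = 5
  -2 + -1 = -3
  -2 + 1 = -1
  -2 + 7 = 5
  -2 + 8 = 6
  -1 + 1 = 0
  -1 + 7 = 6
  -1 + 8 = 7
  1 + 7 = 8
  1 + 8 = 9
  7 + 8 = 15
Collected distinct sums: {-7, -6, -5, -4, -3, -2, -1, 0, 3, 4, 5, 6, 7, 8, 9, 15}
|A +̂ A| = 16
(Reference bound: |A +̂ A| ≥ 2|A| - 3 for |A| ≥ 2, with |A| = 7 giving ≥ 11.)

|A +̂ A| = 16


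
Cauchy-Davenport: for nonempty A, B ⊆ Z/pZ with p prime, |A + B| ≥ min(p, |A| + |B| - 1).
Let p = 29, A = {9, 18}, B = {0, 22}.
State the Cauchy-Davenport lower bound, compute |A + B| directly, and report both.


Cauchy-Davenport: |A + B| ≥ min(p, |A| + |B| - 1) for A, B nonempty in Z/pZ.
|A| = 2, |B| = 2, p = 29.
CD lower bound = min(29, 2 + 2 - 1) = min(29, 3) = 3.
Compute A + B mod 29 directly:
a = 9: 9+0=9, 9+22=2
a = 18: 18+0=18, 18+22=11
A + B = {2, 9, 11, 18}, so |A + B| = 4.
Verify: 4 ≥ 3? Yes ✓.

CD lower bound = 3, actual |A + B| = 4.


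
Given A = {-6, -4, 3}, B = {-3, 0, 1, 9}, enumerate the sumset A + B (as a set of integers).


A + B = {a + b : a ∈ A, b ∈ B}.
Enumerate all |A|·|B| = 3·4 = 12 pairs (a, b) and collect distinct sums.
a = -6: -6+-3=-9, -6+0=-6, -6+1=-5, -6+9=3
a = -4: -4+-3=-7, -4+0=-4, -4+1=-3, -4+9=5
a = 3: 3+-3=0, 3+0=3, 3+1=4, 3+9=12
Collecting distinct sums: A + B = {-9, -7, -6, -5, -4, -3, 0, 3, 4, 5, 12}
|A + B| = 11

A + B = {-9, -7, -6, -5, -4, -3, 0, 3, 4, 5, 12}


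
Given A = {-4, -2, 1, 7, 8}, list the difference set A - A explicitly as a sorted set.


A - A = {a - a' : a, a' ∈ A}.
Compute a - a' for each ordered pair (a, a'):
a = -4: -4--4=0, -4--2=-2, -4-1=-5, -4-7=-11, -4-8=-12
a = -2: -2--4=2, -2--2=0, -2-1=-3, -2-7=-9, -2-8=-10
a = 1: 1--4=5, 1--2=3, 1-1=0, 1-7=-6, 1-8=-7
a = 7: 7--4=11, 7--2=9, 7-1=6, 7-7=0, 7-8=-1
a = 8: 8--4=12, 8--2=10, 8-1=7, 8-7=1, 8-8=0
Collecting distinct values (and noting 0 appears from a-a):
A - A = {-12, -11, -10, -9, -7, -6, -5, -3, -2, -1, 0, 1, 2, 3, 5, 6, 7, 9, 10, 11, 12}
|A - A| = 21

A - A = {-12, -11, -10, -9, -7, -6, -5, -3, -2, -1, 0, 1, 2, 3, 5, 6, 7, 9, 10, 11, 12}


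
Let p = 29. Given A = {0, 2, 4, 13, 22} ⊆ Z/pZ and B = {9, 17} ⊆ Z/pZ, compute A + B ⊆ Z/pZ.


Work in Z/29Z: reduce every sum a + b modulo 29.
Enumerate all 10 pairs:
a = 0: 0+9=9, 0+17=17
a = 2: 2+9=11, 2+17=19
a = 4: 4+9=13, 4+17=21
a = 13: 13+9=22, 13+17=1
a = 22: 22+9=2, 22+17=10
Distinct residues collected: {1, 2, 9, 10, 11, 13, 17, 19, 21, 22}
|A + B| = 10 (out of 29 total residues).

A + B = {1, 2, 9, 10, 11, 13, 17, 19, 21, 22}


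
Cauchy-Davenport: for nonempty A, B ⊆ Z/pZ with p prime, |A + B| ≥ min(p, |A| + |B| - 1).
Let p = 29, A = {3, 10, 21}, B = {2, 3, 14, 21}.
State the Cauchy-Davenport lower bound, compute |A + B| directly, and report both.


Cauchy-Davenport: |A + B| ≥ min(p, |A| + |B| - 1) for A, B nonempty in Z/pZ.
|A| = 3, |B| = 4, p = 29.
CD lower bound = min(29, 3 + 4 - 1) = min(29, 6) = 6.
Compute A + B mod 29 directly:
a = 3: 3+2=5, 3+3=6, 3+14=17, 3+21=24
a = 10: 10+2=12, 10+3=13, 10+14=24, 10+21=2
a = 21: 21+2=23, 21+3=24, 21+14=6, 21+21=13
A + B = {2, 5, 6, 12, 13, 17, 23, 24}, so |A + B| = 8.
Verify: 8 ≥ 6? Yes ✓.

CD lower bound = 6, actual |A + B| = 8.


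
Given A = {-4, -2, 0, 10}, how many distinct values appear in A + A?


A + A = {a + a' : a, a' ∈ A}; |A| = 4.
General bounds: 2|A| - 1 ≤ |A + A| ≤ |A|(|A|+1)/2, i.e. 7 ≤ |A + A| ≤ 10.
Lower bound 2|A|-1 is attained iff A is an arithmetic progression.
Enumerate sums a + a' for a ≤ a' (symmetric, so this suffices):
a = -4: -4+-4=-8, -4+-2=-6, -4+0=-4, -4+10=6
a = -2: -2+-2=-4, -2+0=-2, -2+10=8
a = 0: 0+0=0, 0+10=10
a = 10: 10+10=20
Distinct sums: {-8, -6, -4, -2, 0, 6, 8, 10, 20}
|A + A| = 9

|A + A| = 9


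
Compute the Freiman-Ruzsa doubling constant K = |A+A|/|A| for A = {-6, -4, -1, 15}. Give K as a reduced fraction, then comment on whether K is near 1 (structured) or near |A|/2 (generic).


|A| = 4.
Compute A + A by enumerating all 16 pairs.
A + A = {-12, -10, -8, -7, -5, -2, 9, 11, 14, 30}, so |A + A| = 10.
K = |A + A| / |A| = 10/4 = 5/2 ≈ 2.5000.
Reference: AP of size 4 gives K = 7/4 ≈ 1.7500; a fully generic set of size 4 gives K ≈ 2.5000.

|A| = 4, |A + A| = 10, K = 10/4 = 5/2.


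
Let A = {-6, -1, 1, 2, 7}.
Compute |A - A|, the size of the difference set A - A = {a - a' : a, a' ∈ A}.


A - A = {a - a' : a, a' ∈ A}; |A| = 5.
Bounds: 2|A|-1 ≤ |A - A| ≤ |A|² - |A| + 1, i.e. 9 ≤ |A - A| ≤ 21.
Note: 0 ∈ A - A always (from a - a). The set is symmetric: if d ∈ A - A then -d ∈ A - A.
Enumerate nonzero differences d = a - a' with a > a' (then include -d):
Positive differences: {1, 2, 3, 5, 6, 7, 8, 13}
Full difference set: {0} ∪ (positive diffs) ∪ (negative diffs).
|A - A| = 1 + 2·8 = 17 (matches direct enumeration: 17).

|A - A| = 17


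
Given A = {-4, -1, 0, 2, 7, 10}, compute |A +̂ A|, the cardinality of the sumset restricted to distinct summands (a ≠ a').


Restricted sumset: A +̂ A = {a + a' : a ∈ A, a' ∈ A, a ≠ a'}.
Equivalently, take A + A and drop any sum 2a that is achievable ONLY as a + a for a ∈ A (i.e. sums representable only with equal summands).
Enumerate pairs (a, a') with a < a' (symmetric, so each unordered pair gives one sum; this covers all a ≠ a'):
  -4 + -1 = -5
  -4 + 0 = -4
  -4 + 2 = -2
  -4 + 7 = 3
  -4 + 10 = 6
  -1 + 0 = -1
  -1 + 2 = 1
  -1 + 7 = 6
  -1 + 10 = 9
  0 + 2 = 2
  0 + 7 = 7
  0 + 10 = 10
  2 + 7 = 9
  2 + 10 = 12
  7 + 10 = 17
Collected distinct sums: {-5, -4, -2, -1, 1, 2, 3, 6, 7, 9, 10, 12, 17}
|A +̂ A| = 13
(Reference bound: |A +̂ A| ≥ 2|A| - 3 for |A| ≥ 2, with |A| = 6 giving ≥ 9.)

|A +̂ A| = 13


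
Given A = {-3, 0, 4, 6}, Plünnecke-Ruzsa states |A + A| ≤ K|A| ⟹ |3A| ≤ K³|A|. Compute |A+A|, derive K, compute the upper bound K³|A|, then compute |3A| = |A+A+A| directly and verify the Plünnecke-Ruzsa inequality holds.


|A| = 4.
Step 1: Compute A + A by enumerating all 16 pairs.
A + A = {-6, -3, 0, 1, 3, 4, 6, 8, 10, 12}, so |A + A| = 10.
Step 2: Doubling constant K = |A + A|/|A| = 10/4 = 10/4 ≈ 2.5000.
Step 3: Plünnecke-Ruzsa gives |3A| ≤ K³·|A| = (2.5000)³ · 4 ≈ 62.5000.
Step 4: Compute 3A = A + A + A directly by enumerating all triples (a,b,c) ∈ A³; |3A| = 18.
Step 5: Check 18 ≤ 62.5000? Yes ✓.

K = 10/4, Plünnecke-Ruzsa bound K³|A| ≈ 62.5000, |3A| = 18, inequality holds.


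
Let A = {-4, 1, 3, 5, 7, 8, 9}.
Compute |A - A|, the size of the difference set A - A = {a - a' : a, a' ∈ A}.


A - A = {a - a' : a, a' ∈ A}; |A| = 7.
Bounds: 2|A|-1 ≤ |A - A| ≤ |A|² - |A| + 1, i.e. 13 ≤ |A - A| ≤ 43.
Note: 0 ∈ A - A always (from a - a). The set is symmetric: if d ∈ A - A then -d ∈ A - A.
Enumerate nonzero differences d = a - a' with a > a' (then include -d):
Positive differences: {1, 2, 3, 4, 5, 6, 7, 8, 9, 11, 12, 13}
Full difference set: {0} ∪ (positive diffs) ∪ (negative diffs).
|A - A| = 1 + 2·12 = 25 (matches direct enumeration: 25).

|A - A| = 25


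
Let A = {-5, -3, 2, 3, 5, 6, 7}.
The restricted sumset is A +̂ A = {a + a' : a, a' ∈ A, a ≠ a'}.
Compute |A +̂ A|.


Restricted sumset: A +̂ A = {a + a' : a ∈ A, a' ∈ A, a ≠ a'}.
Equivalently, take A + A and drop any sum 2a that is achievable ONLY as a + a for a ∈ A (i.e. sums representable only with equal summands).
Enumerate pairs (a, a') with a < a' (symmetric, so each unordered pair gives one sum; this covers all a ≠ a'):
  -5 + -3 = -8
  -5 + 2 = -3
  -5 + 3 = -2
  -5 + 5 = 0
  -5 + 6 = 1
  -5 + 7 = 2
  -3 + 2 = -1
  -3 + 3 = 0
  -3 + 5 = 2
  -3 + 6 = 3
  -3 + 7 = 4
  2 + 3 = 5
  2 + 5 = 7
  2 + 6 = 8
  2 + 7 = 9
  3 + 5 = 8
  3 + 6 = 9
  3 + 7 = 10
  5 + 6 = 11
  5 + 7 = 12
  6 + 7 = 13
Collected distinct sums: {-8, -3, -2, -1, 0, 1, 2, 3, 4, 5, 7, 8, 9, 10, 11, 12, 13}
|A +̂ A| = 17
(Reference bound: |A +̂ A| ≥ 2|A| - 3 for |A| ≥ 2, with |A| = 7 giving ≥ 11.)

|A +̂ A| = 17


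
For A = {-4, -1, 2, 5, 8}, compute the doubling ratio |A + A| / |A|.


|A| = 5.
Compute A + A by enumerating all 25 pairs.
A + A = {-8, -5, -2, 1, 4, 7, 10, 13, 16}, so |A + A| = 9.
K = |A + A| / |A| = 9/5 (already in lowest terms) ≈ 1.8000.
Reference: AP of size 5 gives K = 9/5 ≈ 1.8000; a fully generic set of size 5 gives K ≈ 3.0000.

|A| = 5, |A + A| = 9, K = 9/5.


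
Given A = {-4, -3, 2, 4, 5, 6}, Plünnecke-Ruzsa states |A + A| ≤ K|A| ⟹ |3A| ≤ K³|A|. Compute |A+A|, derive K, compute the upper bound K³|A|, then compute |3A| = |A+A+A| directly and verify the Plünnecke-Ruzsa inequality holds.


|A| = 6.
Step 1: Compute A + A by enumerating all 36 pairs.
A + A = {-8, -7, -6, -2, -1, 0, 1, 2, 3, 4, 6, 7, 8, 9, 10, 11, 12}, so |A + A| = 17.
Step 2: Doubling constant K = |A + A|/|A| = 17/6 = 17/6 ≈ 2.8333.
Step 3: Plünnecke-Ruzsa gives |3A| ≤ K³·|A| = (2.8333)³ · 6 ≈ 136.4722.
Step 4: Compute 3A = A + A + A directly by enumerating all triples (a,b,c) ∈ A³; |3A| = 29.
Step 5: Check 29 ≤ 136.4722? Yes ✓.

K = 17/6, Plünnecke-Ruzsa bound K³|A| ≈ 136.4722, |3A| = 29, inequality holds.


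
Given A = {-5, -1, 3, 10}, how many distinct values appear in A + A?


A + A = {a + a' : a, a' ∈ A}; |A| = 4.
General bounds: 2|A| - 1 ≤ |A + A| ≤ |A|(|A|+1)/2, i.e. 7 ≤ |A + A| ≤ 10.
Lower bound 2|A|-1 is attained iff A is an arithmetic progression.
Enumerate sums a + a' for a ≤ a' (symmetric, so this suffices):
a = -5: -5+-5=-10, -5+-1=-6, -5+3=-2, -5+10=5
a = -1: -1+-1=-2, -1+3=2, -1+10=9
a = 3: 3+3=6, 3+10=13
a = 10: 10+10=20
Distinct sums: {-10, -6, -2, 2, 5, 6, 9, 13, 20}
|A + A| = 9

|A + A| = 9


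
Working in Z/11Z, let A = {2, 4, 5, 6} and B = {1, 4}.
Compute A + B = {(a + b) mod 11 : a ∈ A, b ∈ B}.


Work in Z/11Z: reduce every sum a + b modulo 11.
Enumerate all 8 pairs:
a = 2: 2+1=3, 2+4=6
a = 4: 4+1=5, 4+4=8
a = 5: 5+1=6, 5+4=9
a = 6: 6+1=7, 6+4=10
Distinct residues collected: {3, 5, 6, 7, 8, 9, 10}
|A + B| = 7 (out of 11 total residues).

A + B = {3, 5, 6, 7, 8, 9, 10}


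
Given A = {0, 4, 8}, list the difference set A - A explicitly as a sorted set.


A - A = {a - a' : a, a' ∈ A}.
Compute a - a' for each ordered pair (a, a'):
a = 0: 0-0=0, 0-4=-4, 0-8=-8
a = 4: 4-0=4, 4-4=0, 4-8=-4
a = 8: 8-0=8, 8-4=4, 8-8=0
Collecting distinct values (and noting 0 appears from a-a):
A - A = {-8, -4, 0, 4, 8}
|A - A| = 5

A - A = {-8, -4, 0, 4, 8}


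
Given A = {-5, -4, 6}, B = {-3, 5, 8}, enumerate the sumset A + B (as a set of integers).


A + B = {a + b : a ∈ A, b ∈ B}.
Enumerate all |A|·|B| = 3·3 = 9 pairs (a, b) and collect distinct sums.
a = -5: -5+-3=-8, -5+5=0, -5+8=3
a = -4: -4+-3=-7, -4+5=1, -4+8=4
a = 6: 6+-3=3, 6+5=11, 6+8=14
Collecting distinct sums: A + B = {-8, -7, 0, 1, 3, 4, 11, 14}
|A + B| = 8

A + B = {-8, -7, 0, 1, 3, 4, 11, 14}


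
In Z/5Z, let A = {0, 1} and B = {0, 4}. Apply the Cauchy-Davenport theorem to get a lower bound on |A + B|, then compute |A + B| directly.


Cauchy-Davenport: |A + B| ≥ min(p, |A| + |B| - 1) for A, B nonempty in Z/pZ.
|A| = 2, |B| = 2, p = 5.
CD lower bound = min(5, 2 + 2 - 1) = min(5, 3) = 3.
Compute A + B mod 5 directly:
a = 0: 0+0=0, 0+4=4
a = 1: 1+0=1, 1+4=0
A + B = {0, 1, 4}, so |A + B| = 3.
Verify: 3 ≥ 3? Yes ✓.

CD lower bound = 3, actual |A + B| = 3.


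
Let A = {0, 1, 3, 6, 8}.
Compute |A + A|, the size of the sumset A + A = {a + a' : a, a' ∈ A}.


A + A = {a + a' : a, a' ∈ A}; |A| = 5.
General bounds: 2|A| - 1 ≤ |A + A| ≤ |A|(|A|+1)/2, i.e. 9 ≤ |A + A| ≤ 15.
Lower bound 2|A|-1 is attained iff A is an arithmetic progression.
Enumerate sums a + a' for a ≤ a' (symmetric, so this suffices):
a = 0: 0+0=0, 0+1=1, 0+3=3, 0+6=6, 0+8=8
a = 1: 1+1=2, 1+3=4, 1+6=7, 1+8=9
a = 3: 3+3=6, 3+6=9, 3+8=11
a = 6: 6+6=12, 6+8=14
a = 8: 8+8=16
Distinct sums: {0, 1, 2, 3, 4, 6, 7, 8, 9, 11, 12, 14, 16}
|A + A| = 13

|A + A| = 13


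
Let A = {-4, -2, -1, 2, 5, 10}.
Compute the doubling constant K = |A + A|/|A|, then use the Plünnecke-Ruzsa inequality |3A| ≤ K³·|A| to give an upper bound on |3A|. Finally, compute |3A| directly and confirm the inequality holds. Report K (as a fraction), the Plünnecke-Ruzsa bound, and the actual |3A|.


|A| = 6.
Step 1: Compute A + A by enumerating all 36 pairs.
A + A = {-8, -6, -5, -4, -3, -2, 0, 1, 3, 4, 6, 7, 8, 9, 10, 12, 15, 20}, so |A + A| = 18.
Step 2: Doubling constant K = |A + A|/|A| = 18/6 = 18/6 ≈ 3.0000.
Step 3: Plünnecke-Ruzsa gives |3A| ≤ K³·|A| = (3.0000)³ · 6 ≈ 162.0000.
Step 4: Compute 3A = A + A + A directly by enumerating all triples (a,b,c) ∈ A³; |3A| = 35.
Step 5: Check 35 ≤ 162.0000? Yes ✓.

K = 18/6, Plünnecke-Ruzsa bound K³|A| ≈ 162.0000, |3A| = 35, inequality holds.


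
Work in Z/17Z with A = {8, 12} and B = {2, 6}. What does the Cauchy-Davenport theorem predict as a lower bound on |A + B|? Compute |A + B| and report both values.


Cauchy-Davenport: |A + B| ≥ min(p, |A| + |B| - 1) for A, B nonempty in Z/pZ.
|A| = 2, |B| = 2, p = 17.
CD lower bound = min(17, 2 + 2 - 1) = min(17, 3) = 3.
Compute A + B mod 17 directly:
a = 8: 8+2=10, 8+6=14
a = 12: 12+2=14, 12+6=1
A + B = {1, 10, 14}, so |A + B| = 3.
Verify: 3 ≥ 3? Yes ✓.

CD lower bound = 3, actual |A + B| = 3.


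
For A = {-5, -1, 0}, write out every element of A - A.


A - A = {a - a' : a, a' ∈ A}.
Compute a - a' for each ordered pair (a, a'):
a = -5: -5--5=0, -5--1=-4, -5-0=-5
a = -1: -1--5=4, -1--1=0, -1-0=-1
a = 0: 0--5=5, 0--1=1, 0-0=0
Collecting distinct values (and noting 0 appears from a-a):
A - A = {-5, -4, -1, 0, 1, 4, 5}
|A - A| = 7

A - A = {-5, -4, -1, 0, 1, 4, 5}


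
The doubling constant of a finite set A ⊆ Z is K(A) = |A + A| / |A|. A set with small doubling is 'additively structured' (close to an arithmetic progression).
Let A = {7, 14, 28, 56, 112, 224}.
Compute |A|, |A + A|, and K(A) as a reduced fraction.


|A| = 6.
Compute A + A by enumerating all 36 pairs.
A + A = {14, 21, 28, 35, 42, 56, 63, 70, 84, 112, 119, 126, 140, 168, 224, 231, 238, 252, 280, 336, 448}, so |A + A| = 21.
K = |A + A| / |A| = 21/6 = 7/2 ≈ 3.5000.
Reference: AP of size 6 gives K = 11/6 ≈ 1.8333; a fully generic set of size 6 gives K ≈ 3.5000.

|A| = 6, |A + A| = 21, K = 21/6 = 7/2.


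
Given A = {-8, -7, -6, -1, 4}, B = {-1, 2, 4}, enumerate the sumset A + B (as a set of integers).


A + B = {a + b : a ∈ A, b ∈ B}.
Enumerate all |A|·|B| = 5·3 = 15 pairs (a, b) and collect distinct sums.
a = -8: -8+-1=-9, -8+2=-6, -8+4=-4
a = -7: -7+-1=-8, -7+2=-5, -7+4=-3
a = -6: -6+-1=-7, -6+2=-4, -6+4=-2
a = -1: -1+-1=-2, -1+2=1, -1+4=3
a = 4: 4+-1=3, 4+2=6, 4+4=8
Collecting distinct sums: A + B = {-9, -8, -7, -6, -5, -4, -3, -2, 1, 3, 6, 8}
|A + B| = 12

A + B = {-9, -8, -7, -6, -5, -4, -3, -2, 1, 3, 6, 8}


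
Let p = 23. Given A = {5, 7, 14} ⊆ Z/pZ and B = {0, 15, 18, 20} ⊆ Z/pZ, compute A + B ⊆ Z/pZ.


Work in Z/23Z: reduce every sum a + b modulo 23.
Enumerate all 12 pairs:
a = 5: 5+0=5, 5+15=20, 5+18=0, 5+20=2
a = 7: 7+0=7, 7+15=22, 7+18=2, 7+20=4
a = 14: 14+0=14, 14+15=6, 14+18=9, 14+20=11
Distinct residues collected: {0, 2, 4, 5, 6, 7, 9, 11, 14, 20, 22}
|A + B| = 11 (out of 23 total residues).

A + B = {0, 2, 4, 5, 6, 7, 9, 11, 14, 20, 22}


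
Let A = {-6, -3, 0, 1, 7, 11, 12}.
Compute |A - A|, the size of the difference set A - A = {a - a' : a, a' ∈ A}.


A - A = {a - a' : a, a' ∈ A}; |A| = 7.
Bounds: 2|A|-1 ≤ |A - A| ≤ |A|² - |A| + 1, i.e. 13 ≤ |A - A| ≤ 43.
Note: 0 ∈ A - A always (from a - a). The set is symmetric: if d ∈ A - A then -d ∈ A - A.
Enumerate nonzero differences d = a - a' with a > a' (then include -d):
Positive differences: {1, 3, 4, 5, 6, 7, 10, 11, 12, 13, 14, 15, 17, 18}
Full difference set: {0} ∪ (positive diffs) ∪ (negative diffs).
|A - A| = 1 + 2·14 = 29 (matches direct enumeration: 29).

|A - A| = 29


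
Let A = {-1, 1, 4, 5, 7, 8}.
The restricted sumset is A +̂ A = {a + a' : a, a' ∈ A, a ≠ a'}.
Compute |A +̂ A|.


Restricted sumset: A +̂ A = {a + a' : a ∈ A, a' ∈ A, a ≠ a'}.
Equivalently, take A + A and drop any sum 2a that is achievable ONLY as a + a for a ∈ A (i.e. sums representable only with equal summands).
Enumerate pairs (a, a') with a < a' (symmetric, so each unordered pair gives one sum; this covers all a ≠ a'):
  -1 + 1 = 0
  -1 + 4 = 3
  -1 + 5 = 4
  -1 + 7 = 6
  -1 + 8 = 7
  1 + 4 = 5
  1 + 5 = 6
  1 + 7 = 8
  1 + 8 = 9
  4 + 5 = 9
  4 + 7 = 11
  4 + 8 = 12
  5 + 7 = 12
  5 + 8 = 13
  7 + 8 = 15
Collected distinct sums: {0, 3, 4, 5, 6, 7, 8, 9, 11, 12, 13, 15}
|A +̂ A| = 12
(Reference bound: |A +̂ A| ≥ 2|A| - 3 for |A| ≥ 2, with |A| = 6 giving ≥ 9.)

|A +̂ A| = 12


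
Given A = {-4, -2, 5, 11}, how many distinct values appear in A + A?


A + A = {a + a' : a, a' ∈ A}; |A| = 4.
General bounds: 2|A| - 1 ≤ |A + A| ≤ |A|(|A|+1)/2, i.e. 7 ≤ |A + A| ≤ 10.
Lower bound 2|A|-1 is attained iff A is an arithmetic progression.
Enumerate sums a + a' for a ≤ a' (symmetric, so this suffices):
a = -4: -4+-4=-8, -4+-2=-6, -4+5=1, -4+11=7
a = -2: -2+-2=-4, -2+5=3, -2+11=9
a = 5: 5+5=10, 5+11=16
a = 11: 11+11=22
Distinct sums: {-8, -6, -4, 1, 3, 7, 9, 10, 16, 22}
|A + A| = 10

|A + A| = 10


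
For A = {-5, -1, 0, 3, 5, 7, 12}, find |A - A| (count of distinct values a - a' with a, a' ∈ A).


A - A = {a - a' : a, a' ∈ A}; |A| = 7.
Bounds: 2|A|-1 ≤ |A - A| ≤ |A|² - |A| + 1, i.e. 13 ≤ |A - A| ≤ 43.
Note: 0 ∈ A - A always (from a - a). The set is symmetric: if d ∈ A - A then -d ∈ A - A.
Enumerate nonzero differences d = a - a' with a > a' (then include -d):
Positive differences: {1, 2, 3, 4, 5, 6, 7, 8, 9, 10, 12, 13, 17}
Full difference set: {0} ∪ (positive diffs) ∪ (negative diffs).
|A - A| = 1 + 2·13 = 27 (matches direct enumeration: 27).

|A - A| = 27


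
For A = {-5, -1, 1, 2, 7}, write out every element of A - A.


A - A = {a - a' : a, a' ∈ A}.
Compute a - a' for each ordered pair (a, a'):
a = -5: -5--5=0, -5--1=-4, -5-1=-6, -5-2=-7, -5-7=-12
a = -1: -1--5=4, -1--1=0, -1-1=-2, -1-2=-3, -1-7=-8
a = 1: 1--5=6, 1--1=2, 1-1=0, 1-2=-1, 1-7=-6
a = 2: 2--5=7, 2--1=3, 2-1=1, 2-2=0, 2-7=-5
a = 7: 7--5=12, 7--1=8, 7-1=6, 7-2=5, 7-7=0
Collecting distinct values (and noting 0 appears from a-a):
A - A = {-12, -8, -7, -6, -5, -4, -3, -2, -1, 0, 1, 2, 3, 4, 5, 6, 7, 8, 12}
|A - A| = 19

A - A = {-12, -8, -7, -6, -5, -4, -3, -2, -1, 0, 1, 2, 3, 4, 5, 6, 7, 8, 12}


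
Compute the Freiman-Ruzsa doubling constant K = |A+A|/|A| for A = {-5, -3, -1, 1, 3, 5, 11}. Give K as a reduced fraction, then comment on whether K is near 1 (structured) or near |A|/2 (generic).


|A| = 7.
Compute A + A by enumerating all 49 pairs.
A + A = {-10, -8, -6, -4, -2, 0, 2, 4, 6, 8, 10, 12, 14, 16, 22}, so |A + A| = 15.
K = |A + A| / |A| = 15/7 (already in lowest terms) ≈ 2.1429.
Reference: AP of size 7 gives K = 13/7 ≈ 1.8571; a fully generic set of size 7 gives K ≈ 4.0000.

|A| = 7, |A + A| = 15, K = 15/7.


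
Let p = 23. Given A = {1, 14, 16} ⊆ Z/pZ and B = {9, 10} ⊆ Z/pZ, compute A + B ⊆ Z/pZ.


Work in Z/23Z: reduce every sum a + b modulo 23.
Enumerate all 6 pairs:
a = 1: 1+9=10, 1+10=11
a = 14: 14+9=0, 14+10=1
a = 16: 16+9=2, 16+10=3
Distinct residues collected: {0, 1, 2, 3, 10, 11}
|A + B| = 6 (out of 23 total residues).

A + B = {0, 1, 2, 3, 10, 11}


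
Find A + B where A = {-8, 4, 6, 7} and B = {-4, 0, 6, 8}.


A + B = {a + b : a ∈ A, b ∈ B}.
Enumerate all |A|·|B| = 4·4 = 16 pairs (a, b) and collect distinct sums.
a = -8: -8+-4=-12, -8+0=-8, -8+6=-2, -8+8=0
a = 4: 4+-4=0, 4+0=4, 4+6=10, 4+8=12
a = 6: 6+-4=2, 6+0=6, 6+6=12, 6+8=14
a = 7: 7+-4=3, 7+0=7, 7+6=13, 7+8=15
Collecting distinct sums: A + B = {-12, -8, -2, 0, 2, 3, 4, 6, 7, 10, 12, 13, 14, 15}
|A + B| = 14

A + B = {-12, -8, -2, 0, 2, 3, 4, 6, 7, 10, 12, 13, 14, 15}


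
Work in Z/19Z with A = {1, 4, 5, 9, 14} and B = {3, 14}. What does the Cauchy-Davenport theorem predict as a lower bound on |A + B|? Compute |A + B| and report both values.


Cauchy-Davenport: |A + B| ≥ min(p, |A| + |B| - 1) for A, B nonempty in Z/pZ.
|A| = 5, |B| = 2, p = 19.
CD lower bound = min(19, 5 + 2 - 1) = min(19, 6) = 6.
Compute A + B mod 19 directly:
a = 1: 1+3=4, 1+14=15
a = 4: 4+3=7, 4+14=18
a = 5: 5+3=8, 5+14=0
a = 9: 9+3=12, 9+14=4
a = 14: 14+3=17, 14+14=9
A + B = {0, 4, 7, 8, 9, 12, 15, 17, 18}, so |A + B| = 9.
Verify: 9 ≥ 6? Yes ✓.

CD lower bound = 6, actual |A + B| = 9.


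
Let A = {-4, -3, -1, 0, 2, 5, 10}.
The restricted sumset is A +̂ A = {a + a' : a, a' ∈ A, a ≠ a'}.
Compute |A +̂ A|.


Restricted sumset: A +̂ A = {a + a' : a ∈ A, a' ∈ A, a ≠ a'}.
Equivalently, take A + A and drop any sum 2a that is achievable ONLY as a + a for a ∈ A (i.e. sums representable only with equal summands).
Enumerate pairs (a, a') with a < a' (symmetric, so each unordered pair gives one sum; this covers all a ≠ a'):
  -4 + -3 = -7
  -4 + -1 = -5
  -4 + 0 = -4
  -4 + 2 = -2
  -4 + 5 = 1
  -4 + 10 = 6
  -3 + -1 = -4
  -3 + 0 = -3
  -3 + 2 = -1
  -3 + 5 = 2
  -3 + 10 = 7
  -1 + 0 = -1
  -1 + 2 = 1
  -1 + 5 = 4
  -1 + 10 = 9
  0 + 2 = 2
  0 + 5 = 5
  0 + 10 = 10
  2 + 5 = 7
  2 + 10 = 12
  5 + 10 = 15
Collected distinct sums: {-7, -5, -4, -3, -2, -1, 1, 2, 4, 5, 6, 7, 9, 10, 12, 15}
|A +̂ A| = 16
(Reference bound: |A +̂ A| ≥ 2|A| - 3 for |A| ≥ 2, with |A| = 7 giving ≥ 11.)

|A +̂ A| = 16


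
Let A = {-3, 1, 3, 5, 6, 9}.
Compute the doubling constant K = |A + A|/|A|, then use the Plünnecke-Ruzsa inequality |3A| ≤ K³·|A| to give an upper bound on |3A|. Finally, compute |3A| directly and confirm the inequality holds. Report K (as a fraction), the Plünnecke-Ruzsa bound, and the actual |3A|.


|A| = 6.
Step 1: Compute A + A by enumerating all 36 pairs.
A + A = {-6, -2, 0, 2, 3, 4, 6, 7, 8, 9, 10, 11, 12, 14, 15, 18}, so |A + A| = 16.
Step 2: Doubling constant K = |A + A|/|A| = 16/6 = 16/6 ≈ 2.6667.
Step 3: Plünnecke-Ruzsa gives |3A| ≤ K³·|A| = (2.6667)³ · 6 ≈ 113.7778.
Step 4: Compute 3A = A + A + A directly by enumerating all triples (a,b,c) ∈ A³; |3A| = 28.
Step 5: Check 28 ≤ 113.7778? Yes ✓.

K = 16/6, Plünnecke-Ruzsa bound K³|A| ≈ 113.7778, |3A| = 28, inequality holds.


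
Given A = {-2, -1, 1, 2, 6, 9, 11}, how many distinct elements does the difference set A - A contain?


A - A = {a - a' : a, a' ∈ A}; |A| = 7.
Bounds: 2|A|-1 ≤ |A - A| ≤ |A|² - |A| + 1, i.e. 13 ≤ |A - A| ≤ 43.
Note: 0 ∈ A - A always (from a - a). The set is symmetric: if d ∈ A - A then -d ∈ A - A.
Enumerate nonzero differences d = a - a' with a > a' (then include -d):
Positive differences: {1, 2, 3, 4, 5, 7, 8, 9, 10, 11, 12, 13}
Full difference set: {0} ∪ (positive diffs) ∪ (negative diffs).
|A - A| = 1 + 2·12 = 25 (matches direct enumeration: 25).

|A - A| = 25


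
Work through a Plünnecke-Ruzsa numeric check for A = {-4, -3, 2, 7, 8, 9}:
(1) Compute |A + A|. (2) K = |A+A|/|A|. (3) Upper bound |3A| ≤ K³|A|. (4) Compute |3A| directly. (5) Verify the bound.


|A| = 6.
Step 1: Compute A + A by enumerating all 36 pairs.
A + A = {-8, -7, -6, -2, -1, 3, 4, 5, 6, 9, 10, 11, 14, 15, 16, 17, 18}, so |A + A| = 17.
Step 2: Doubling constant K = |A + A|/|A| = 17/6 = 17/6 ≈ 2.8333.
Step 3: Plünnecke-Ruzsa gives |3A| ≤ K³·|A| = (2.8333)³ · 6 ≈ 136.4722.
Step 4: Compute 3A = A + A + A directly by enumerating all triples (a,b,c) ∈ A³; |3A| = 34.
Step 5: Check 34 ≤ 136.4722? Yes ✓.

K = 17/6, Plünnecke-Ruzsa bound K³|A| ≈ 136.4722, |3A| = 34, inequality holds.


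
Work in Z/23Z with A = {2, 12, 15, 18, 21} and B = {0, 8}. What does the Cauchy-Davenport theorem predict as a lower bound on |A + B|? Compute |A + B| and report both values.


Cauchy-Davenport: |A + B| ≥ min(p, |A| + |B| - 1) for A, B nonempty in Z/pZ.
|A| = 5, |B| = 2, p = 23.
CD lower bound = min(23, 5 + 2 - 1) = min(23, 6) = 6.
Compute A + B mod 23 directly:
a = 2: 2+0=2, 2+8=10
a = 12: 12+0=12, 12+8=20
a = 15: 15+0=15, 15+8=0
a = 18: 18+0=18, 18+8=3
a = 21: 21+0=21, 21+8=6
A + B = {0, 2, 3, 6, 10, 12, 15, 18, 20, 21}, so |A + B| = 10.
Verify: 10 ≥ 6? Yes ✓.

CD lower bound = 6, actual |A + B| = 10.


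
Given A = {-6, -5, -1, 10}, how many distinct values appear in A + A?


A + A = {a + a' : a, a' ∈ A}; |A| = 4.
General bounds: 2|A| - 1 ≤ |A + A| ≤ |A|(|A|+1)/2, i.e. 7 ≤ |A + A| ≤ 10.
Lower bound 2|A|-1 is attained iff A is an arithmetic progression.
Enumerate sums a + a' for a ≤ a' (symmetric, so this suffices):
a = -6: -6+-6=-12, -6+-5=-11, -6+-1=-7, -6+10=4
a = -5: -5+-5=-10, -5+-1=-6, -5+10=5
a = -1: -1+-1=-2, -1+10=9
a = 10: 10+10=20
Distinct sums: {-12, -11, -10, -7, -6, -2, 4, 5, 9, 20}
|A + A| = 10

|A + A| = 10


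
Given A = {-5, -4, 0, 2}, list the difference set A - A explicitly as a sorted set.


A - A = {a - a' : a, a' ∈ A}.
Compute a - a' for each ordered pair (a, a'):
a = -5: -5--5=0, -5--4=-1, -5-0=-5, -5-2=-7
a = -4: -4--5=1, -4--4=0, -4-0=-4, -4-2=-6
a = 0: 0--5=5, 0--4=4, 0-0=0, 0-2=-2
a = 2: 2--5=7, 2--4=6, 2-0=2, 2-2=0
Collecting distinct values (and noting 0 appears from a-a):
A - A = {-7, -6, -5, -4, -2, -1, 0, 1, 2, 4, 5, 6, 7}
|A - A| = 13

A - A = {-7, -6, -5, -4, -2, -1, 0, 1, 2, 4, 5, 6, 7}


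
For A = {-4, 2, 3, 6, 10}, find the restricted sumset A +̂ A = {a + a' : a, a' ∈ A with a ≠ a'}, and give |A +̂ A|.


Restricted sumset: A +̂ A = {a + a' : a ∈ A, a' ∈ A, a ≠ a'}.
Equivalently, take A + A and drop any sum 2a that is achievable ONLY as a + a for a ∈ A (i.e. sums representable only with equal summands).
Enumerate pairs (a, a') with a < a' (symmetric, so each unordered pair gives one sum; this covers all a ≠ a'):
  -4 + 2 = -2
  -4 + 3 = -1
  -4 + 6 = 2
  -4 + 10 = 6
  2 + 3 = 5
  2 + 6 = 8
  2 + 10 = 12
  3 + 6 = 9
  3 + 10 = 13
  6 + 10 = 16
Collected distinct sums: {-2, -1, 2, 5, 6, 8, 9, 12, 13, 16}
|A +̂ A| = 10
(Reference bound: |A +̂ A| ≥ 2|A| - 3 for |A| ≥ 2, with |A| = 5 giving ≥ 7.)

|A +̂ A| = 10


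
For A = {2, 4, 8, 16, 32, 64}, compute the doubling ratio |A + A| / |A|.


|A| = 6.
Compute A + A by enumerating all 36 pairs.
A + A = {4, 6, 8, 10, 12, 16, 18, 20, 24, 32, 34, 36, 40, 48, 64, 66, 68, 72, 80, 96, 128}, so |A + A| = 21.
K = |A + A| / |A| = 21/6 = 7/2 ≈ 3.5000.
Reference: AP of size 6 gives K = 11/6 ≈ 1.8333; a fully generic set of size 6 gives K ≈ 3.5000.

|A| = 6, |A + A| = 21, K = 21/6 = 7/2.


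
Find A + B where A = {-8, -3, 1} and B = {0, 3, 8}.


A + B = {a + b : a ∈ A, b ∈ B}.
Enumerate all |A|·|B| = 3·3 = 9 pairs (a, b) and collect distinct sums.
a = -8: -8+0=-8, -8+3=-5, -8+8=0
a = -3: -3+0=-3, -3+3=0, -3+8=5
a = 1: 1+0=1, 1+3=4, 1+8=9
Collecting distinct sums: A + B = {-8, -5, -3, 0, 1, 4, 5, 9}
|A + B| = 8

A + B = {-8, -5, -3, 0, 1, 4, 5, 9}
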